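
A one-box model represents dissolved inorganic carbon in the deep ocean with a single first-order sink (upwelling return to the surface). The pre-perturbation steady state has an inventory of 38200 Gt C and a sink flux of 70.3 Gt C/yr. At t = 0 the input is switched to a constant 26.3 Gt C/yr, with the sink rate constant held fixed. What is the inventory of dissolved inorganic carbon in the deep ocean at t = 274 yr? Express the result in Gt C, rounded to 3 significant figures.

τ = M₀/F₀ = 38200/70.3 = 543.4 yr; rate constant k = 1/τ.
New steady state M_∞ = F₁/k = F₁·τ = 26.3 × 543.4 = 14291 Gt C.
M(t) = M_∞ + (M₀ − M_∞)·e^(−t/τ); t/τ = 274/543.4 = 0.5042, so e^(−t/τ) = 0.6040.
M(t) = 14291 + 23910 × 0.6040 = 28731 Gt C.

28700 Gt C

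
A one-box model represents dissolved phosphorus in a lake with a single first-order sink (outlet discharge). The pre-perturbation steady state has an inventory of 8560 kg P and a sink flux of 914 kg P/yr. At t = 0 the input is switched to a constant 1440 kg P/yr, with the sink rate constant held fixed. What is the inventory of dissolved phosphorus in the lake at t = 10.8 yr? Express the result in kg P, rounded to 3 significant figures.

Residence time τ = M₀/F₀ = 9.365 yr. The eventual steady state is M_∞ = M₀·(F₁/F₀) = 8560 × 1440/914 = 13486 kg P.
The anomaly ΔM(t) = M(t) − M_∞ decays as ΔM₀·e^(−t/τ) with ΔM₀ = 8560 − 13486 = −4926 kg P.
At t = 10.8 yr, e^(−t/τ) = e^(−1.153) = 0.3156, so ΔM = −1555 kg P and M = 13486 − 1555 = 11931 kg P.

11900 kg P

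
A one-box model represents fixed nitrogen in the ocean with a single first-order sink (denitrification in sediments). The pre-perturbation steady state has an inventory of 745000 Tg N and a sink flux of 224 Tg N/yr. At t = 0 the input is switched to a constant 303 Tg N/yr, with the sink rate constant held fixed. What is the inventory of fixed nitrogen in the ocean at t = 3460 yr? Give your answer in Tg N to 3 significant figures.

915000 Tg N

The sink rate constant is k = F₀/M₀ = 224/745000 = 0.0003007 yr⁻¹.
Solving dM/dt = F₁ − kM with M(0) = M₀ gives M(t) = F₁/k + (M₀ − F₁/k)·e^(−kt).
F₁/k = 303/0.0003007 = 1.0077×10^6 Tg N; kt = 0.0003007 × 3460 = 1.040, e^(−kt) = 0.3533.
M(3460) = 1.0077×10^6 + (745000 − 1.0077×10^6) × 0.3533 = 1.0077×10^6 − 92840 = 914910 Tg N.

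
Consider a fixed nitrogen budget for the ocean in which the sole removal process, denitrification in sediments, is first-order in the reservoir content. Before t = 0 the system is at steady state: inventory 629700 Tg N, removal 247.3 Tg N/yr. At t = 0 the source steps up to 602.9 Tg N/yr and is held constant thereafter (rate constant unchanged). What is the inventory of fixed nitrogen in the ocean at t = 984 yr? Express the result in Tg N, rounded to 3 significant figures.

920000 Tg N

The sink rate constant is k = F₀/M₀ = 247.3/629700 = 0.0003927 yr⁻¹.
Solving dM/dt = F₁ − kM with M(0) = M₀ gives M(t) = F₁/k + (M₀ − F₁/k)·e^(−kt).
F₁/k = 602.9/0.0003927 = 1.5352×10^6 Tg N; kt = 0.0003927 × 984 = 0.3864, e^(−kt) = 0.6795.
M(984) = 1.5352×10^6 + (629700 − 1.5352×10^6) × 0.6795 = 1.5352×10^6 − 615200 = 919930 Tg N.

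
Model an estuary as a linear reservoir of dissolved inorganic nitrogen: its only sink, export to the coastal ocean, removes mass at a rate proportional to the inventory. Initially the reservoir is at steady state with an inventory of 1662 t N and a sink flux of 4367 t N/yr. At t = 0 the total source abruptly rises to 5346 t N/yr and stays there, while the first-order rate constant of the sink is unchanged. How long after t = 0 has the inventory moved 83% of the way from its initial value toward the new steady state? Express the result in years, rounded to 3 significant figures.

τ = M₀/F₀ = 1662/4367 = 0.3806 yr.
The remaining gap fraction is e^(−t/τ); 83% covered ⇒ e^(−t/τ) = 0.170.
t = −τ ln(0.170) = 0.3806 × 1.772 = 0.6744 yr.

0.674 yr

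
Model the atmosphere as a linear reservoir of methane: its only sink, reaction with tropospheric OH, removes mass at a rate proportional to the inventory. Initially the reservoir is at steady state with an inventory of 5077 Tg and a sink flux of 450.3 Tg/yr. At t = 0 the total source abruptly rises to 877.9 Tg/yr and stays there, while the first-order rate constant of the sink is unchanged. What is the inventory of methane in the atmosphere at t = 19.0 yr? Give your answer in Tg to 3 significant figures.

9000 Tg

Residence time τ = M₀/F₀ = 11.27 yr. The eventual steady state is M_∞ = M₀·(F₁/F₀) = 5077 × 877.9/450.3 = 9898.1 Tg.
The anomaly ΔM(t) = M(t) − M_∞ decays as ΔM₀·e^(−t/τ) with ΔM₀ = 5077 − 9898.1 = −4821 Tg.
At t = 19.0 yr, e^(−t/τ) = e^(−1.685) = 0.1854, so ΔM = −893.9 Tg and M = 9898.1 − 893.9 = 9004.2 Tg.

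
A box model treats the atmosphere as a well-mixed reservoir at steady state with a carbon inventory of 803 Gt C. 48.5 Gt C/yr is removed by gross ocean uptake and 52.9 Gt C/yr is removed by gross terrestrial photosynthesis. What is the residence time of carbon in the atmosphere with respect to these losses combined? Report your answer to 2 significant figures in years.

7.9 yr

Total removal = 48.50 + 52.90 = 101.40 Gt C/yr.
τ = M / ΣF_out = 803 / 101.40 = 7.919 yr.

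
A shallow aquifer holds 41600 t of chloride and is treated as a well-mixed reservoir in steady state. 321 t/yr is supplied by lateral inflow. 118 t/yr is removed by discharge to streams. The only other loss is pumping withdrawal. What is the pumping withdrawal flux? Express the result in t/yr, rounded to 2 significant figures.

At steady state ΣF_in = ΣF_out.
ΣF_in = 321.00 t/yr.
Pumping withdrawal flux = ΣF_in − (118) = 321.00 − 118.0 = 203.0 t/yr.

200 t/yr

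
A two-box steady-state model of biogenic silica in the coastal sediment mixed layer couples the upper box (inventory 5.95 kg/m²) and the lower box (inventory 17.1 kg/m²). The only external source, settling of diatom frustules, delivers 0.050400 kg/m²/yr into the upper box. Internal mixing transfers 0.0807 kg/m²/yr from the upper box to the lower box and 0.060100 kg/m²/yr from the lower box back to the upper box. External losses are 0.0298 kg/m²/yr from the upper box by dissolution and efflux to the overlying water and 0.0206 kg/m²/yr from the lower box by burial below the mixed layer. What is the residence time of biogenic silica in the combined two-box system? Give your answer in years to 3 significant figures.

Residence time in the combined system uses the total inventory and the total *external* removal — internal exchanges between the two boxes cancel.
M_total = 5.95 + 17.1 = 23.050 kg/m².
ΣF_external_out = 0.0298 + 0.0206 = 0.050400 kg/m²/yr.
τ = M_total / ΣF_ext = 23.050 / 0.050400 = 457.3 yr.

457 yr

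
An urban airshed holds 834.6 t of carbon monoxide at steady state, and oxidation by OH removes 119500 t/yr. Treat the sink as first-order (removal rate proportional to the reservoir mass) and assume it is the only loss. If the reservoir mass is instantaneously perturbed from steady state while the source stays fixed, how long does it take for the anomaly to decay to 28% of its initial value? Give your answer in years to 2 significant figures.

0.0089 yr

For a linear reservoir the anomaly decays as exp(−t/τ) with τ = M/F = 834.6/119500 = 0.006984 yr.
exp(−t/τ) = 0.28 ⇒ t = −τ ln(0.28) = 0.006984 × 1.273 = 0.008891 yr.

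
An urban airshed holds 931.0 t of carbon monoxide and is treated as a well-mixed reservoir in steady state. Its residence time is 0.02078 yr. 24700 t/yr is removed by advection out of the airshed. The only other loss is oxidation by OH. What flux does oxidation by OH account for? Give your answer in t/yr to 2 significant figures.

Total removal F = M/τ = 931.0 / 0.02078 = 44800 t/yr.
Oxidation by OH = F − (24700) = 44800 − 24700 = 20100 t/yr.

20000 t/yr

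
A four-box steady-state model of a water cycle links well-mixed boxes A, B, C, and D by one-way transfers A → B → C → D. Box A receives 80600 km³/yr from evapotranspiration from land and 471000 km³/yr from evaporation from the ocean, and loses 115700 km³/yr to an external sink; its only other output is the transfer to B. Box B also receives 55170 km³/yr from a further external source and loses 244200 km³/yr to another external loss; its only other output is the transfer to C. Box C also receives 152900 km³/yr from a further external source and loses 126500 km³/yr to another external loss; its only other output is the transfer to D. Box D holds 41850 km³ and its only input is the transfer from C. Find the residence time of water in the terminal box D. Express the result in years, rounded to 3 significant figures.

0.153 yr

Box A: F(A→B) = (80600 + 471000) − 115700 = 435900 km³/yr.
Box B: F(B→C) = (435900 + 55170) − 244200 = 246870 km³/yr.
Box C: F(C→D) = (246870 + 152900) − 126500 = 273270 km³/yr.
Box D throughput = its input = 273270 km³/yr; τ = 41850 / 273270 = 0.1531 yr.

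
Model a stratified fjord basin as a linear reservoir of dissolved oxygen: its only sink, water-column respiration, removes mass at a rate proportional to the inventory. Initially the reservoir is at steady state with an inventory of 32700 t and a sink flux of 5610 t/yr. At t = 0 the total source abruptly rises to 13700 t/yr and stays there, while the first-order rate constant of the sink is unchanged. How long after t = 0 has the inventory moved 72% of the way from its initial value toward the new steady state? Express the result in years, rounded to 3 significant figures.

τ = M₀/F₀ = 32700/5610 = 5.829 yr.
The remaining gap fraction is e^(−t/τ); 72% covered ⇒ e^(−t/τ) = 0.280.
t = −τ ln(0.280) = 5.829 × 1.273 = 7.420 yr.

7.42 yr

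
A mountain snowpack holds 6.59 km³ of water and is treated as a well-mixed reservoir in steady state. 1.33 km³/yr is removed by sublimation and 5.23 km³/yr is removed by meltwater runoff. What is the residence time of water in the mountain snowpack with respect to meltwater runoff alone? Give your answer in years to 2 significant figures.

Residence time with respect to a single sink: τ = M / F_sink.
τ = 6.59 / 5.23 = 1.260 yr.

1.3 yr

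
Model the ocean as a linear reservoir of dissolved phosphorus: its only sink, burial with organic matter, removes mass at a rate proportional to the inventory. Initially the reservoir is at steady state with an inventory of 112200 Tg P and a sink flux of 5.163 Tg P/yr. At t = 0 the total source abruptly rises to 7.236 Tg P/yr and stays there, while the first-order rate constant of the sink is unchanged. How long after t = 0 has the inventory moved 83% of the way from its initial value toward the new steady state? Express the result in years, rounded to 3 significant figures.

τ = M₀/F₀ = 112200/5.163 = 21730 yr.
The remaining gap fraction is e^(−t/τ); 83% covered ⇒ e^(−t/τ) = 0.170.
t = −τ ln(0.170) = 21730 × 1.772 = 38510 yr.

38500 yr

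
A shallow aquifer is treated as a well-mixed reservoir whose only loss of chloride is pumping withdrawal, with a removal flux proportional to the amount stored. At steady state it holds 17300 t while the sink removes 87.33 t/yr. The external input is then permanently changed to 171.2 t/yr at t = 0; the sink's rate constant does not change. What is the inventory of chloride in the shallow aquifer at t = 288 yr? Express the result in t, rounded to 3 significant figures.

Residence time τ = M₀/F₀ = 198.1 yr. The eventual steady state is M_∞ = M₀·(F₁/F₀) = 17300 × 171.2/87.33 = 33915 t.
The anomaly ΔM(t) = M(t) − M_∞ decays as ΔM₀·e^(−t/τ) with ΔM₀ = 17300 − 33915 = −16610 t.
At t = 288 yr, e^(−t/τ) = e^(−1.454) = 0.2337, so ΔM = −3882 t and M = 33915 − 3882 = 30032 t.

30000 t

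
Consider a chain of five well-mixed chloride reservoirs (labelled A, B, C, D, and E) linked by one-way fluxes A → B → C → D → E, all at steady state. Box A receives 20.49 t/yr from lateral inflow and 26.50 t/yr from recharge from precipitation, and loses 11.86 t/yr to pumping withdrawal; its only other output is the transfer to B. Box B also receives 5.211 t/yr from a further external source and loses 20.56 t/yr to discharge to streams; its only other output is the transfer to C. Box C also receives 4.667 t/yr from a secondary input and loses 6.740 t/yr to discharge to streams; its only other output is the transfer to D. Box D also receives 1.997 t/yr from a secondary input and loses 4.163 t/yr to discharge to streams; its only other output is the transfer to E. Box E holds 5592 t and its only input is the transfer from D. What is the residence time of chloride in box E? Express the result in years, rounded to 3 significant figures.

Box A: F(A→B) = (20.49 + 26.50) − 11.86 = 35.130 t/yr.
Box B: F(B→C) = (35.130 + 5.211) − 20.56 = 19.781 t/yr.
Box C: F(C→D) = (19.781 + 4.667) − 6.740 = 17.708 t/yr.
Box D: F(D→E) = (17.708 + 1.997) − 4.163 = 15.542 t/yr.
Box E throughput = its input = 15.542 t/yr; τ = 5592 / 15.542 = 359.8 yr.

360 yr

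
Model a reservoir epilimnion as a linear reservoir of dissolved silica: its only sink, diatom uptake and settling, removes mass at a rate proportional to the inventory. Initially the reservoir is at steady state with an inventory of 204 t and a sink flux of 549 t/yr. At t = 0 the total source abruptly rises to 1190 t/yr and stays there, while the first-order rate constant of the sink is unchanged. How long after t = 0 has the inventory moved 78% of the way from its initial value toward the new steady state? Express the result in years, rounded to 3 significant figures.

0.563 yr

τ = M₀/F₀ = 204/549 = 0.3716 yr.
The remaining gap fraction is e^(−t/τ); 78% covered ⇒ e^(−t/τ) = 0.220.
t = −τ ln(0.220) = 0.3716 × 1.514 = 0.5626 yr.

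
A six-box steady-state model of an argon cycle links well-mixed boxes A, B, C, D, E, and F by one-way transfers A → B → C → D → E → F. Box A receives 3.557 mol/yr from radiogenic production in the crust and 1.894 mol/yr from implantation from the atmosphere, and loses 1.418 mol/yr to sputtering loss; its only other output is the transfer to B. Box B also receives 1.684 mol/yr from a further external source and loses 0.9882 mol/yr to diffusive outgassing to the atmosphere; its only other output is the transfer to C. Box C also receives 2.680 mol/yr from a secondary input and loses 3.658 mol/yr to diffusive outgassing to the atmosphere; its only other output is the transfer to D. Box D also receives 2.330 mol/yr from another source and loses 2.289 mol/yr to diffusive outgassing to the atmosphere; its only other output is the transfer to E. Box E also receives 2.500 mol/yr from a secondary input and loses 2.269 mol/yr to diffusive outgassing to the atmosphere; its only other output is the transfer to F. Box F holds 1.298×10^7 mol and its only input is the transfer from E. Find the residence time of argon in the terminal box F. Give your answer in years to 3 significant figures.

3.23×10^6 yr

Box A: F(A→B) = (3.557 + 1.894) − 1.418 = 4.0330 mol/yr.
Box B: F(B→C) = (4.0330 + 1.684) − 0.9882 = 4.7288 mol/yr.
Box C: F(C→D) = (4.7288 + 2.680) − 3.658 = 3.7508 mol/yr.
Box D: F(D→E) = (3.7508 + 2.330) − 2.289 = 3.7918 mol/yr.
Box E: F(E→F) = (3.7918 + 2.500) − 2.269 = 4.0228 mol/yr.
Box F throughput = its input = 4.0228 mol/yr; τ = 1.298×10^7 / 4.0228 = 3.227×10^6 yr.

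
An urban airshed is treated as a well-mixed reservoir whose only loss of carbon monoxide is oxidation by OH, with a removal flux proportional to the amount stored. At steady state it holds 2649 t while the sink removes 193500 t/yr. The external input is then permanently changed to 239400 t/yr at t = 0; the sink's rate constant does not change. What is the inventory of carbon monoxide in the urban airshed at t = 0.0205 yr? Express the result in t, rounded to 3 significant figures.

Residence time τ = M₀/F₀ = 0.01369 yr. The eventual steady state is M_∞ = M₀·(F₁/F₀) = 2649 × 239400/193500 = 3277.4 t.
The anomaly ΔM(t) = M(t) − M_∞ decays as ΔM₀·e^(−t/τ) with ΔM₀ = 2649 − 3277.4 = −628.4 t.
At t = 0.0205 yr, e^(−t/τ) = e^(−1.497) = 0.2237, so ΔM = −140.6 t and M = 3277.4 − 140.6 = 3136.8 t.

3140 t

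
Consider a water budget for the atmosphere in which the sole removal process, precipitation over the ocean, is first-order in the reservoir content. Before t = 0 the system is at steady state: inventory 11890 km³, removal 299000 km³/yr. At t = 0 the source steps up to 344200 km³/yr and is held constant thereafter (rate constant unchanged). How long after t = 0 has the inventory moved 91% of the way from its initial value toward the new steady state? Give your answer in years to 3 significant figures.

τ = M₀/F₀ = 11890/299000 = 0.03977 yr.
The remaining gap fraction is e^(−t/τ); 91% covered ⇒ e^(−t/τ) = 0.0900.
t = −τ ln(0.0900) = 0.03977 × 2.408 = 0.09575 yr.

0.0958 yr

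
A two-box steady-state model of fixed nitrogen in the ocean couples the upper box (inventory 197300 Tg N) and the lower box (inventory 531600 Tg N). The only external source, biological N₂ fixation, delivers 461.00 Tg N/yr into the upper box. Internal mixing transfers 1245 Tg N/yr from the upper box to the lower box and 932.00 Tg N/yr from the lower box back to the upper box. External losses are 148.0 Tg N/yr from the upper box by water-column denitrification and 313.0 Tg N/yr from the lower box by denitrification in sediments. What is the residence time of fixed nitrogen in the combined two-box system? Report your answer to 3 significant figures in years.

Treat the two boxes together as one reservoir: the mixing fluxes between them are internal recycling, so τ = ΣM / Σ(external losses).
M_total = 197300 + 531600 = 728900 Tg N.
ΣF_external_out = 148.0 + 313.0 = 461.00 Tg N/yr.
τ = M_total / ΣF_ext = 728900 / 461.00 = 1581 yr.

1580 yr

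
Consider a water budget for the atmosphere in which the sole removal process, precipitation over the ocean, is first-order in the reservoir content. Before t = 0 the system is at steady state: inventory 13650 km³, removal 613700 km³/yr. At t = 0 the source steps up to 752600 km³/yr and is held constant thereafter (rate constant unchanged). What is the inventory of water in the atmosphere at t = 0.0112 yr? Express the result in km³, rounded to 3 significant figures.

14900 km³

τ = M₀/F₀ = 13650/613700 = 0.02224 yr; rate constant k = 1/τ.
New steady state M_∞ = F₁/k = F₁·τ = 752600 × 0.02224 = 16739 km³.
M(t) = M_∞ + (M₀ − M_∞)·e^(−t/τ); t/τ = 0.0112/0.02224 = 0.5035, so e^(−t/τ) = 0.6044.
M(t) = 16739 − 3089 × 0.6044 = 14872 km³.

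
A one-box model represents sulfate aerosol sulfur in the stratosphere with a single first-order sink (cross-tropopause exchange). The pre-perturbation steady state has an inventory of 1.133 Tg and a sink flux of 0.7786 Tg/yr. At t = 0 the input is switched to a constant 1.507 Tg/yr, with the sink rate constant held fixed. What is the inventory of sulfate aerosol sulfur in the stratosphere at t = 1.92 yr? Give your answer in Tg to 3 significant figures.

1.91 Tg

The sink rate constant is k = F₀/M₀ = 0.7786/1.133 = 0.6872 yr⁻¹.
Solving dM/dt = F₁ − kM with M(0) = M₀ gives M(t) = F₁/k + (M₀ − F₁/k)·e^(−kt).
F₁/k = 1.507/0.6872 = 2.1930 Tg; kt = 0.6872 × 1.92 = 1.319, e^(−kt) = 0.2673.
M(1.92) = 2.1930 + (1.133 − 2.1930) × 0.2673 = 2.1930 − 0.2833 = 1.9096 Tg.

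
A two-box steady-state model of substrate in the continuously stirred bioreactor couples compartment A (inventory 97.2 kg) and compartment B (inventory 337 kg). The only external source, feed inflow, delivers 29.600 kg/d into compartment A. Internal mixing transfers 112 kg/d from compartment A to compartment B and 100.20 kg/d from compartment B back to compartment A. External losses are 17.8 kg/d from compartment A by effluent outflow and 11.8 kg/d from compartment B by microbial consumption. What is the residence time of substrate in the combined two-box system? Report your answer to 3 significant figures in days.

For the system as a whole, the A↔B exchange is internal and contributes nothing to the throughput; only the external sinks remove mass.
M_total = 97.2 + 337 = 434.20 kg.
ΣF_external_out = 17.8 + 11.8 = 29.600 kg/d.
τ = M_total / ΣF_ext = 434.20 / 29.600 = 14.67 d.

14.7 d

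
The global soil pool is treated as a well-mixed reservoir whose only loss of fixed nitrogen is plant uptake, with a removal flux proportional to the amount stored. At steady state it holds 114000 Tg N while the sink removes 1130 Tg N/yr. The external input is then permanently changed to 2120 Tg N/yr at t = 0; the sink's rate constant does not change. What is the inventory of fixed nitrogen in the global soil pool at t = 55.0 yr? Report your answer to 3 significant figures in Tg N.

156000 Tg N

Residence time τ = M₀/F₀ = 100.9 yr. The eventual steady state is M_∞ = M₀·(F₁/F₀) = 114000 × 2120/1130 = 213880 Tg N.
The anomaly ΔM(t) = M(t) − M_∞ decays as ΔM₀·e^(−t/τ) with ΔM₀ = 114000 − 213880 = −99880 Tg N.
At t = 55.0 yr, e^(−t/τ) = e^(−0.5452) = 0.5797, so ΔM = −57900 Tg N and M = 213880 − 57900 = 155970 Tg N.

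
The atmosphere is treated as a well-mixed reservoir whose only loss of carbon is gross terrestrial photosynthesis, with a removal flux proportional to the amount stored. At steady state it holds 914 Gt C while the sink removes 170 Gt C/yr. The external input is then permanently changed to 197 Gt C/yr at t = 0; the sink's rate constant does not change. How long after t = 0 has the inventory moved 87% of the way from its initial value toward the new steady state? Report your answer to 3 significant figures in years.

11.0 yr

τ = M₀/F₀ = 914/170 = 5.376 yr.
The remaining gap fraction is e^(−t/τ); 87% covered ⇒ e^(−t/τ) = 0.130.
t = −τ ln(0.130) = 5.376 × 2.040 = 10.97 yr.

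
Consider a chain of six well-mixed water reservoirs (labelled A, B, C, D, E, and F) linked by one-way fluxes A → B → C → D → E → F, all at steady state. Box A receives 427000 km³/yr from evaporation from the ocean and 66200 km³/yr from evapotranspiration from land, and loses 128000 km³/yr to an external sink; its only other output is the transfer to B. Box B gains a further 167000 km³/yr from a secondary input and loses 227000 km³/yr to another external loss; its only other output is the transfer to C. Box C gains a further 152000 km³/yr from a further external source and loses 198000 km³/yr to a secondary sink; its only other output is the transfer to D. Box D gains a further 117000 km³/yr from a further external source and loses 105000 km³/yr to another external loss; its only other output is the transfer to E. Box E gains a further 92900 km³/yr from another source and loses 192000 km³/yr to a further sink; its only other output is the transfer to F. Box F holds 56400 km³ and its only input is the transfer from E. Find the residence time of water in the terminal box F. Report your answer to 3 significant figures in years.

0.328 yr

Box A: F(A→B) = (427000 + 66200) − 128000 = 365200 km³/yr.
Box B: F(B→C) = (365200 + 167000) − 227000 = 305200 km³/yr.
Box C: F(C→D) = (305200 + 152000) − 198000 = 259200 km³/yr.
Box D: F(D→E) = (259200 + 117000) − 105000 = 271200 km³/yr.
Box E: F(E→F) = (271200 + 92900) − 192000 = 172100 km³/yr.
Box F throughput = its input = 172100 km³/yr; τ = 56400 / 172100 = 0.3277 yr.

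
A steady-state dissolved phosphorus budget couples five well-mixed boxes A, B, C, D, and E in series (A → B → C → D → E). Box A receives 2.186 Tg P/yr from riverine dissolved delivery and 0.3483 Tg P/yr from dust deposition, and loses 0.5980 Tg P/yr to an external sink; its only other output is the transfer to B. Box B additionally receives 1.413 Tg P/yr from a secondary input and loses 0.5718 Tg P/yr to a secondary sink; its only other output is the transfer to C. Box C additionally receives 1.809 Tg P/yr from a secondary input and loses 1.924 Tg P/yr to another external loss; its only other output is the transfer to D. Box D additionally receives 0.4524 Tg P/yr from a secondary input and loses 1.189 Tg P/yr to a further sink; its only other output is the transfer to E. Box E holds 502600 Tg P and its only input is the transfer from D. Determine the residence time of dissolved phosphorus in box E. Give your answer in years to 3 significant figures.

261000 yr

Box A: F(A→B) = (2.186 + 0.3483) − 0.5980 = 1.9363 Tg P/yr.
Box B: F(B→C) = (1.9363 + 1.413) − 0.5718 = 2.7775 Tg P/yr.
Box C: F(C→D) = (2.7775 + 1.809) − 1.924 = 2.6625 Tg P/yr.
Box D: F(D→E) = (2.6625 + 0.4524) − 1.189 = 1.9259 Tg P/yr.
Box E throughput = its input = 1.9259 Tg P/yr; τ = 502600 / 1.9259 = 261000 yr.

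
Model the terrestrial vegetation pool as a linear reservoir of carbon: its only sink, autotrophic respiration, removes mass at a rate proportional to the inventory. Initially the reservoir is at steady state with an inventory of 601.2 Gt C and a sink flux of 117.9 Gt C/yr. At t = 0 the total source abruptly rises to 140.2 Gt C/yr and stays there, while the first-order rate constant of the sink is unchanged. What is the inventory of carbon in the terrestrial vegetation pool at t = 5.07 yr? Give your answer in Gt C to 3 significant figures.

673 Gt C

Residence time τ = M₀/F₀ = 5.099 yr. The eventual steady state is M_∞ = M₀·(F₁/F₀) = 601.2 × 140.2/117.9 = 714.91 Gt C.
The anomaly ΔM(t) = M(t) − M_∞ decays as ΔM₀·e^(−t/τ) with ΔM₀ = 601.2 − 714.91 = −113.7 Gt C.
At t = 5.07 yr, e^(−t/τ) = e^(−0.9943) = 0.3700, so ΔM = −42.07 Gt C and M = 714.91 − 42.07 = 672.84 Gt C.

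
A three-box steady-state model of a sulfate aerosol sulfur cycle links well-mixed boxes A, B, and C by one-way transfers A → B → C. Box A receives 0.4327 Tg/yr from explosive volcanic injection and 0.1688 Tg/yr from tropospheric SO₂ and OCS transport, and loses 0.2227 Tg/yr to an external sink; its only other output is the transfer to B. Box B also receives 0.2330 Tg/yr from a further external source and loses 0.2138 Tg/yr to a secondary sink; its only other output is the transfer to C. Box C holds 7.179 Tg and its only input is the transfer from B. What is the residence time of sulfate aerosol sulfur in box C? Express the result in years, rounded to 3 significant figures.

Box A: F(A→B) = (0.4327 + 0.1688) − 0.2227 = 0.37880 Tg/yr.
Box B: F(B→C) = (0.37880 + 0.2330) − 0.2138 = 0.39800 Tg/yr.
Box C throughput = its input = 0.39800 Tg/yr; τ = 7.179 / 0.39800 = 18.04 yr.

18.0 yr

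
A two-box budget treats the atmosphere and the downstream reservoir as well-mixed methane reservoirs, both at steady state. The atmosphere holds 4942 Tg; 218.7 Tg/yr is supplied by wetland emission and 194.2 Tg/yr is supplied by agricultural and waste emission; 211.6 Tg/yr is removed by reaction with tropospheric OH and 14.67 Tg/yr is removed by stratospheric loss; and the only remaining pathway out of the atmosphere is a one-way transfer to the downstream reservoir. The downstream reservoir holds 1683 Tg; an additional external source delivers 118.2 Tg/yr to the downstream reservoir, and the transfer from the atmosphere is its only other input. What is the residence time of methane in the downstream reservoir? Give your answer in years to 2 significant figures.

Balance the atmosphere: ΣF_in = 218.7 + 194.2 = 412.90 Tg/yr.
Transfer to the downstream reservoir = ΣF_in − (211.6 + 14.67) = 186.63 Tg/yr.
Total input to the downstream reservoir = 186.63 + 118.2 = 304.83 Tg/yr; at steady state this equals its total output.
τ = M / F = 1683 / 304.83 = 5.521 yr.

5.5 yr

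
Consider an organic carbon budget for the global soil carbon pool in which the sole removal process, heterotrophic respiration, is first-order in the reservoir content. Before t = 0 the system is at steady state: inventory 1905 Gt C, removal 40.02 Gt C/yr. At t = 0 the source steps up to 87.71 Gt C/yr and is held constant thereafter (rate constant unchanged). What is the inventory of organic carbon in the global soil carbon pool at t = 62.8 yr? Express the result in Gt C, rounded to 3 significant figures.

3570 Gt C

Residence time τ = M₀/F₀ = 47.60 yr. The eventual steady state is M_∞ = M₀·(F₁/F₀) = 1905 × 87.71/40.02 = 4175.1 Gt C.
The anomaly ΔM(t) = M(t) − M_∞ decays as ΔM₀·e^(−t/τ) with ΔM₀ = 1905 − 4175.1 = −2270 Gt C.
At t = 62.8 yr, e^(−t/τ) = e^(−1.319) = 0.2673, so ΔM = −606.9 Gt C and M = 4175.1 − 606.9 = 3568.2 Gt C.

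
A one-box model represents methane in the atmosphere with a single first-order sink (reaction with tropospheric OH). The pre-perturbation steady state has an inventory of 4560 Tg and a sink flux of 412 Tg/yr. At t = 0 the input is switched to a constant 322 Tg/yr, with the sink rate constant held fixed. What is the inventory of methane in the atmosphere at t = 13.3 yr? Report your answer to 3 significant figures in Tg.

τ = M₀/F₀ = 4560/412 = 11.07 yr; rate constant k = 1/τ.
New steady state M_∞ = F₁/k = F₁·τ = 322 × 11.07 = 3563.9 Tg.
M(t) = M_∞ + (M₀ − M_∞)·e^(−t/τ); t/τ = 13.3/11.07 = 1.202, so e^(−t/τ) = 0.3007.
M(t) = 3563.9 + 996.1 × 0.3007 = 3863.4 Tg.

3860 Tg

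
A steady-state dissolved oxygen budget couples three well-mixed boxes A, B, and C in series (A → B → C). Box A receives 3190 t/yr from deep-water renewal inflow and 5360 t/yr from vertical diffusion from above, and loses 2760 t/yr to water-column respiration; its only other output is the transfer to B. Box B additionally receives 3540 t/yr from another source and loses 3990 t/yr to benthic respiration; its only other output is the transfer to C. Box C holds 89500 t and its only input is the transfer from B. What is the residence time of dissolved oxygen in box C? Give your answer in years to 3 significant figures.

Box A: F(A→B) = (3190 + 5360) − 2760 = 5790.0 t/yr.
Box B: F(B→C) = (5790.0 + 3540) − 3990 = 5340.0 t/yr.
Box C throughput = its input = 5340.0 t/yr; τ = 89500 / 5340.0 = 16.76 yr.

16.8 yr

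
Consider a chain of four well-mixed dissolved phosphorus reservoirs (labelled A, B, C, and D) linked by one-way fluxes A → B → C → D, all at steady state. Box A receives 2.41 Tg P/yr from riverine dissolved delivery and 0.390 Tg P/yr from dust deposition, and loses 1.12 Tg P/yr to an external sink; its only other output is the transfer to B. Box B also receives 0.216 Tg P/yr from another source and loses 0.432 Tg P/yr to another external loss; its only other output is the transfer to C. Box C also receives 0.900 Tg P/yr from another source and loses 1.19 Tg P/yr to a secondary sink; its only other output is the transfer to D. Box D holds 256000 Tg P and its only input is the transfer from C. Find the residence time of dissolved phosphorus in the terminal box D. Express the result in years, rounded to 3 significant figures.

Box A: F(A→B) = (2.41 + 0.390) − 1.12 = 1.6800 Tg P/yr.
Box B: F(B→C) = (1.6800 + 0.216) − 0.432 = 1.4640 Tg P/yr.
Box C: F(C→D) = (1.4640 + 0.900) − 1.19 = 1.1740 Tg P/yr.
Box D throughput = its input = 1.1740 Tg P/yr; τ = 256000 / 1.1740 = 218100 yr.

218000 yr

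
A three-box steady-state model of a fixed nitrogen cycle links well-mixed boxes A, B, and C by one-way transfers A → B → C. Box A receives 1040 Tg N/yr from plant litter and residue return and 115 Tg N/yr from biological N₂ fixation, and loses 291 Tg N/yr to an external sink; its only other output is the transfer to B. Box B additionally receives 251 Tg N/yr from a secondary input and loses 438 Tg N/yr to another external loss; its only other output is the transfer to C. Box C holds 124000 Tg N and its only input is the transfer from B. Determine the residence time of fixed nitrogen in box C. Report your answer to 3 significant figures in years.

Box A: F(A→B) = (1040 + 115) − 291 = 864.00 Tg N/yr.
Box B: F(B→C) = (864.00 + 251) − 438 = 677.00 Tg N/yr.
Box C throughput = its input = 677.00 Tg N/yr; τ = 124000 / 677.00 = 183.2 yr.

183 yr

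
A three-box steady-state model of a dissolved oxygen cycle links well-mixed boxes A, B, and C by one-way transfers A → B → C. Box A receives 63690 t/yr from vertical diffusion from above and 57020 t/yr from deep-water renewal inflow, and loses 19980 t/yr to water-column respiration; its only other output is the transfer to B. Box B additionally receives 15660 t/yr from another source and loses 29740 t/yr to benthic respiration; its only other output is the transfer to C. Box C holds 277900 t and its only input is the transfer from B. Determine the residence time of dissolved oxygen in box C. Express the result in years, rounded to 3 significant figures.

3.21 yr

Box A: F(A→B) = (63690 + 57020) − 19980 = 100730 t/yr.
Box B: F(B→C) = (100730 + 15660) − 29740 = 86650 t/yr.
Box C throughput = its input = 86650 t/yr; τ = 277900 / 86650 = 3.207 yr.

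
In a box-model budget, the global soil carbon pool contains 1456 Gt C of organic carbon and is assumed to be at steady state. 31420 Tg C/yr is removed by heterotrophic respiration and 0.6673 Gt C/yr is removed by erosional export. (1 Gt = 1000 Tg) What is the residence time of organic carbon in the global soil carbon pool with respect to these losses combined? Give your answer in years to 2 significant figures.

Convert the heterotrophic respiration flux: 31420 Tg C/yr = 31.42 Gt C/yr.
Total removal = 31.42 + 0.6673 = 32.087 Gt C/yr.
τ = M / ΣF_out = 1456 / 32.087 = 45.38 yr.

45 yr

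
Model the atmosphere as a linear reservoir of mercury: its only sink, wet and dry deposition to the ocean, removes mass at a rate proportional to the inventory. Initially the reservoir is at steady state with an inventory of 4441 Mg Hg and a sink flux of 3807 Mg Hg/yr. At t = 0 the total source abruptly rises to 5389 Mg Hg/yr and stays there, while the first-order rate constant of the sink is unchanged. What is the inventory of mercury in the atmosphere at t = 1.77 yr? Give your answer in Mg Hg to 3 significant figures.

5880 Mg Hg

τ = M₀/F₀ = 4441/3807 = 1.167 yr; rate constant k = 1/τ.
New steady state M_∞ = F₁/k = F₁·τ = 5389 × 1.167 = 6286.5 Mg Hg.
M(t) = M_∞ + (M₀ − M_∞)·e^(−t/τ); t/τ = 1.77/1.167 = 1.517, so e^(−t/τ) = 0.2193.
M(t) = 6286.5 − 1845 × 0.2193 = 5881.7 Mg Hg.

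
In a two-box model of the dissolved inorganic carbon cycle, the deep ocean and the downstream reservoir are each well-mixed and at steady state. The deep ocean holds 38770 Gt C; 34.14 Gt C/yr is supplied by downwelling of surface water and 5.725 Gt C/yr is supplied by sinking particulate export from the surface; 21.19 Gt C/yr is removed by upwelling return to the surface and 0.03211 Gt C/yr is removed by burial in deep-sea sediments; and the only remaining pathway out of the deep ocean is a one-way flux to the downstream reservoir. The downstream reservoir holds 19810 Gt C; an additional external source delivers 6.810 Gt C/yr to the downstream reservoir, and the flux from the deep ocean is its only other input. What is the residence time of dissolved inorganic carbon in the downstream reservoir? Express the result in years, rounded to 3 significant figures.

778 yr

Balance the deep ocean: ΣF_in = 34.14 + 5.725 = 39.865 Gt C/yr.
Flux to the downstream reservoir = ΣF_in − (21.19 + 0.03211) = 18.643 Gt C/yr.
Total input to the downstream reservoir = 18.643 + 6.810 = 25.453 Gt C/yr; at steady state this equals its total output.
τ = M / F = 19810 / 25.453 = 778.3 yr.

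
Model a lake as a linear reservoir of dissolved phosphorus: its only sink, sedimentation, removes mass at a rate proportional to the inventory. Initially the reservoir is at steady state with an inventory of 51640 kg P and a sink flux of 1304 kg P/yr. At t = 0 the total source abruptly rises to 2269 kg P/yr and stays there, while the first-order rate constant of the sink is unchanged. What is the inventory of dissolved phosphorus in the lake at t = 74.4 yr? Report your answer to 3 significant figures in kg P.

84000 kg P

τ = M₀/F₀ = 51640/1304 = 39.60 yr; rate constant k = 1/τ.
New steady state M_∞ = F₁/k = F₁·τ = 2269 × 39.60 = 89855 kg P.
M(t) = M_∞ + (M₀ − M_∞)·e^(−t/τ); t/τ = 74.4/39.60 = 1.879, so e^(−t/τ) = 0.1528.
M(t) = 89855 − 38220 × 0.1528 = 84017 kg P.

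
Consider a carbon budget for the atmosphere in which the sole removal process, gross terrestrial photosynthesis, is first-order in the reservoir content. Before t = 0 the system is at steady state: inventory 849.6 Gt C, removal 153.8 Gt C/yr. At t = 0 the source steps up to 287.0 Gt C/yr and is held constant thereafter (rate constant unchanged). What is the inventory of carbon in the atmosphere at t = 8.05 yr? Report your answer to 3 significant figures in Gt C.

The sink rate constant is k = F₀/M₀ = 153.8/849.6 = 0.1810 yr⁻¹.
Solving dM/dt = F₁ − kM with M(0) = M₀ gives M(t) = F₁/k + (M₀ − F₁/k)·e^(−kt).
F₁/k = 287.0/0.1810 = 1585.4 Gt C; kt = 0.1810 × 8.05 = 1.457, e^(−kt) = 0.2329.
M(8.05) = 1585.4 + (849.6 − 1585.4) × 0.2329 = 1585.4 − 171.3 = 1414.1 Gt C.

1410 Gt C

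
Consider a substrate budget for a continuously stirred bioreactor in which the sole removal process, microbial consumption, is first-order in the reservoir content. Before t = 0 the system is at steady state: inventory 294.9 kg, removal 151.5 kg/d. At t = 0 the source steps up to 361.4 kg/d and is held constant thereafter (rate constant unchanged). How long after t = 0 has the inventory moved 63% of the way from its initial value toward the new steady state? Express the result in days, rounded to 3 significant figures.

τ = M₀/F₀ = 294.9/151.5 = 1.947 d.
The remaining gap fraction is e^(−t/τ); 63% covered ⇒ e^(−t/τ) = 0.370.
t = −τ ln(0.370) = 1.947 × 0.9943 = 1.935 d.

1.94 d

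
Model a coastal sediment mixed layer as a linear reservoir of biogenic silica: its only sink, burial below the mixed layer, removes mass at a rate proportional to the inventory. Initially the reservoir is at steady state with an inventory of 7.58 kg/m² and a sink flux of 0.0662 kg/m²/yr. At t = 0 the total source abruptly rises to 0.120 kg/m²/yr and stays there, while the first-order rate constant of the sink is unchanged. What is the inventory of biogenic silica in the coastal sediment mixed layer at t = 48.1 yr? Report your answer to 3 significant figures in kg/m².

9.69 kg/m²

The sink rate constant is k = F₀/M₀ = 0.0662/7.58 = 0.008734 yr⁻¹.
Solving dM/dt = F₁ − kM with M(0) = M₀ gives M(t) = F₁/k + (M₀ − F₁/k)·e^(−kt).
F₁/k = 0.120/0.008734 = 13.740 kg/m²; kt = 0.008734 × 48.1 = 0.4201, e^(−kt) = 0.6570.
M(48.1) = 13.740 + (7.58 − 13.740) × 0.6570 = 13.740 − 4.047 = 9.6930 kg/m².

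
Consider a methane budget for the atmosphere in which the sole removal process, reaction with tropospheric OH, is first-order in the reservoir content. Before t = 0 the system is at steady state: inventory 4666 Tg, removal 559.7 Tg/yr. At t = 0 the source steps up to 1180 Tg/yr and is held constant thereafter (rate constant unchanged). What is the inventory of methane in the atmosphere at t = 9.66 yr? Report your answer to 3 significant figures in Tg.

The sink rate constant is k = F₀/M₀ = 559.7/4666 = 0.1200 yr⁻¹.
Solving dM/dt = F₁ − kM with M(0) = M₀ gives M(t) = F₁/k + (M₀ − F₁/k)·e^(−kt).
F₁/k = 1180/0.1200 = 9837.2 Tg; kt = 0.1200 × 9.66 = 1.159, e^(−kt) = 0.3139.
M(9.66) = 9837.2 + (4666 − 9837.2) × 0.3139 = 9837.2 − 1623 = 8214.1 Tg.

8210 Tg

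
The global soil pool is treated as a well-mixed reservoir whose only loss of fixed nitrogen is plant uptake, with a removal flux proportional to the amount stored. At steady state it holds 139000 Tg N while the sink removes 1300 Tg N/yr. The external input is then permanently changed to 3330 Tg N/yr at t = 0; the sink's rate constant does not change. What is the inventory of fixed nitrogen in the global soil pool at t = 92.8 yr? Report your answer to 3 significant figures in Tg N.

The sink rate constant is k = F₀/M₀ = 1300/139000 = 0.009353 yr⁻¹.
Solving dM/dt = F₁ − kM with M(0) = M₀ gives M(t) = F₁/k + (M₀ − F₁/k)·e^(−kt).
F₁/k = 3330/0.009353 = 356050 Tg N; kt = 0.009353 × 92.8 = 0.8679, e^(−kt) = 0.4198.
M(92.8) = 356050 + (139000 − 356050) × 0.4198 = 356050 − 91120 = 264930 Tg N.

265000 Tg N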